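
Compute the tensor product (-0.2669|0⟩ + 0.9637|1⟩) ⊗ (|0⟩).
-0.2669|00⟩ + 0.9637|10⟩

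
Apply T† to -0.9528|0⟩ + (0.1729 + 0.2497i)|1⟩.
-0.9528|0⟩ + (0.2988 + 0.05431i)|1⟩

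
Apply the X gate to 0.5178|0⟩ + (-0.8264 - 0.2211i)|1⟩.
(-0.8264 - 0.2211i)|0⟩ + 0.5178|1⟩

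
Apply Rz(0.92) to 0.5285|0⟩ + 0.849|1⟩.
(0.4736 - 0.2346i)|0⟩ + (0.7607 + 0.3769i)|1⟩

Rz(0.92) = [[e^(−iθ/2), 0], [0, e^(iθ/2)]] with e^(±iθ/2) = cos(θ/2) ± i·sin(θ/2); θ = 0.92, cos(θ/2) ≈ 0.896052, sin(θ/2) ≈ 0.443948.
With a = amp(|0⟩) = 0.5285 and b = amp(|1⟩) = 0.849:
new amp(|0⟩) = (0.896052 - 0.443948i)·a = (0.4736 - 0.2346i)
new amp(|1⟩) = (0.896052 + 0.443948i)·b = (0.7607 + 0.3769i)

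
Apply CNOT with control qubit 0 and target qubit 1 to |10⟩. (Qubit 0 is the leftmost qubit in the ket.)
|11⟩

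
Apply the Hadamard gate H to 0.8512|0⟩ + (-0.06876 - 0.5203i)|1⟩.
(0.5533 - 0.3679i)|0⟩ + (0.6505 + 0.3679i)|1⟩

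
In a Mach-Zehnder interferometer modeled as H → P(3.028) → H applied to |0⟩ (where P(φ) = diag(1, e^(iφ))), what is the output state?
(0.003222 + 0.05667i)|0⟩ + (0.9968 - 0.05667i)|1⟩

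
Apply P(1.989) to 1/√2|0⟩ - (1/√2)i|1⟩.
1/√2|0⟩ + (0.6462 + 0.2872i)|1⟩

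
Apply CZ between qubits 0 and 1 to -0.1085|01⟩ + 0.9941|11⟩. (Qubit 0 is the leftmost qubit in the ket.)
-0.1085|01⟩ - 0.9941|11⟩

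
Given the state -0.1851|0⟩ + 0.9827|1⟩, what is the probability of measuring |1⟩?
0.9657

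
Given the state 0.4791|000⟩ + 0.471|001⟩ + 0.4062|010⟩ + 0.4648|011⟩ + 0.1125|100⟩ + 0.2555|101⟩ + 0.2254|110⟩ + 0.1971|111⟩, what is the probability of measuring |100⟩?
0.01266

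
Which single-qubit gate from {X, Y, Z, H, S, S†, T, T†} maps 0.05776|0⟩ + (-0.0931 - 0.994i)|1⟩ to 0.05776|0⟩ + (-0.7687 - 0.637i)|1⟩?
T†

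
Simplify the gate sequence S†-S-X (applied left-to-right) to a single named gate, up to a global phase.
X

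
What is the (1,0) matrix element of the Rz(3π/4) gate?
0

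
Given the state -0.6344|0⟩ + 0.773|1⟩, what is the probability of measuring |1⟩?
0.5975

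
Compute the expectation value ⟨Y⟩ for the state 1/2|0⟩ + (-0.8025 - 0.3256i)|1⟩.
-0.3256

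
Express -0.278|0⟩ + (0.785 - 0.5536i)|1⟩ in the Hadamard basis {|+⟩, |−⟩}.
(0.3585 - 0.3915i)|+⟩ + (-0.7517 + 0.3915i)|−⟩

With |ψ⟩ = α|0⟩ + β|1⟩, the Hadamard-basis coefficients are ⟨+|ψ⟩ = (α + β)/√2 and ⟨−|ψ⟩ = (α − β)/√2.
Here α = -0.278, β = (0.785 - 0.5536i): (α + β)/√2 = (0.3585 - 0.3915i), (α − β)/√2 = (-0.7517 + 0.3915i).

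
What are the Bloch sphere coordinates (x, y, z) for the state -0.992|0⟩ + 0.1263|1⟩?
(-0.2506, 0, 0.9681)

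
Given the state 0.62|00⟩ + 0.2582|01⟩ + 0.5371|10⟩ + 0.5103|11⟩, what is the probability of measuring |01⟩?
0.06667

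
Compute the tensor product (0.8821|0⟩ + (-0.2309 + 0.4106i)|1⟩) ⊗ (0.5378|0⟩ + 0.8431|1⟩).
0.4744|00⟩ + 0.7437|01⟩ + (-0.1242 + 0.2208i)|10⟩ + (-0.1947 + 0.3462i)|11⟩

amp(|b₁b₂…⟩) = product of the factor amplitudes for bits b₁, b₂, …; only kets whose every factor amplitude is nonzero survive.
|00⟩: (0.8821)(0.5378) = 0.4744
|01⟩: (0.8821)(0.8431) = 0.7437
|10⟩: (-0.2309 + 0.4106i)(0.5378) = (-0.1242 + 0.2208i)
|11⟩: (-0.2309 + 0.4106i)(0.8431) = (-0.1947 + 0.3462i)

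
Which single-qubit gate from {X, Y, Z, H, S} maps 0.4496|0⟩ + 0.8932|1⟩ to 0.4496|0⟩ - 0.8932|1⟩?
Z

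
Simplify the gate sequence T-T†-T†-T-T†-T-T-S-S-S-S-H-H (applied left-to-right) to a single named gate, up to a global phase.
T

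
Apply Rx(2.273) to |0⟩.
0.4208|0⟩ - 0.9072i|1⟩

Rx(2.273) = [[cos(θ/2), −i·sin(θ/2)], [−i·sin(θ/2), cos(θ/2)]]; θ = 2.273, cos(θ/2) ≈ 0.420772, sin(θ/2) ≈ 0.907166.
With a = amp(|0⟩) = 1 and b = amp(|1⟩) = 0:
new amp(|0⟩) = (0.420772)·a + (-0.907166i)·b = 0.4208
new amp(|1⟩) = (-0.907166i)·a + (0.420772)·b = -0.9072i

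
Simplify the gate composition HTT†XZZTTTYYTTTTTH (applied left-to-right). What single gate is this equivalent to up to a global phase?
Z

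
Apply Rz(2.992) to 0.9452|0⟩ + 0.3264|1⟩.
(0.07063 - 0.9426i)|0⟩ + (0.02439 + 0.3255i)|1⟩

Rz(2.992) = [[e^(−iθ/2), 0], [0, e^(iθ/2)]] with e^(±iθ/2) = cos(θ/2) ± i·sin(θ/2); θ = 2.992, cos(θ/2) ≈ 0.0747266, sin(θ/2) ≈ 0.997204.
With a = amp(|0⟩) = 0.9452 and b = amp(|1⟩) = 0.3264:
new amp(|0⟩) = (0.0747266 - 0.997204i)·a = (0.07063 - 0.9426i)
new amp(|1⟩) = (0.0747266 + 0.997204i)·b = (0.02439 + 0.3255i)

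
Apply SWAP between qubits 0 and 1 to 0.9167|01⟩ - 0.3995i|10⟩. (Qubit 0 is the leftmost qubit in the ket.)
-0.3995i|01⟩ + 0.9167|10⟩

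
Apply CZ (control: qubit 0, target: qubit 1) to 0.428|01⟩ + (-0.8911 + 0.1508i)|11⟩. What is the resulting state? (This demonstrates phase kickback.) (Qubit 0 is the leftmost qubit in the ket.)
0.428|01⟩ + (0.8911 - 0.1508i)|11⟩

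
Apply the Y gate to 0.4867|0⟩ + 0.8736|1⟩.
-0.8736i|0⟩ + 0.4867i|1⟩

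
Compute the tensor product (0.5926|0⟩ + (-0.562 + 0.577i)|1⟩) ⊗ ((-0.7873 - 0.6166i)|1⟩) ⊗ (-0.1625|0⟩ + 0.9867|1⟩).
(0.07582 + 0.05938i)|010⟩ + (-0.4603 - 0.3605i)|011⟩ + (-0.1297 + 0.01751i)|110⟩ + (0.7876 - 0.1063i)|111⟩

amp(|b₁b₂…⟩) = product of the factor amplitudes for bits b₁, b₂, …; only kets whose every factor amplitude is nonzero survive.
|010⟩: (0.5926)(-0.7873 - 0.6166i)(-0.1625) = (0.07582 + 0.05938i)
|011⟩: (0.5926)(-0.7873 - 0.6166i)(0.9867) = (-0.4603 - 0.3605i)
|110⟩: (-0.562 + 0.577i)(-0.7873 - 0.6166i)(-0.1625) = (-0.1297 + 0.01751i)
|111⟩: (-0.562 + 0.577i)(-0.7873 - 0.6166i)(0.9867) = (0.7876 - 0.1063i)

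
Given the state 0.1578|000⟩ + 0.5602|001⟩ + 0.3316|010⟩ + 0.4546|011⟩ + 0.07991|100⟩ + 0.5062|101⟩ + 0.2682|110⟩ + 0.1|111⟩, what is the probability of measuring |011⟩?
0.2067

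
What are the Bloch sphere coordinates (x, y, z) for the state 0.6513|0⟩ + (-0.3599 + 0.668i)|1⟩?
(-0.4688, 0.8701, -0.1516)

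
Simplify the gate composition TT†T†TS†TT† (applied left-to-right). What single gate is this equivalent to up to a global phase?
S†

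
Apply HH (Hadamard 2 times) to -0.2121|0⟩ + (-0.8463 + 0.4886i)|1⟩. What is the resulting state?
-0.2121|0⟩ + (-0.8463 + 0.4886i)|1⟩

H² = I, so an even number of Hadamards cancels: H^2 = I and the state is unchanged.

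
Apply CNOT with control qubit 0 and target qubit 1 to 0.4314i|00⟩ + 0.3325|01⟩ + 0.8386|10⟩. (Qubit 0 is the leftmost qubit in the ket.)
0.4314i|00⟩ + 0.3325|01⟩ + 0.8386|11⟩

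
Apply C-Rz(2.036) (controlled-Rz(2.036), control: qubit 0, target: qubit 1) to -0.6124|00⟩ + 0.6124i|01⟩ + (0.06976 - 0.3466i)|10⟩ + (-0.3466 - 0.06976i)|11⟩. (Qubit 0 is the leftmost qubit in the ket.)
-0.6124|00⟩ + 0.6124i|01⟩ + (-0.2583 - 0.2414i)|10⟩ + (-0.1226 - 0.3316i)|11⟩

C-Rz(2.036) leaves the control-|0⟩ kets |00⟩, |01⟩ unchanged and applies Rz(2.036) to qubit 1 on the control-|1⟩ pair (|10⟩, |11⟩).
Rz(2.036) = [[e^(−iθ/2), 0], [0, e^(iθ/2)]] with e^(±iθ/2) = cos(θ/2) ± i·sin(θ/2); θ = 2.036, cos(θ/2) ≈ 0.525069, sin(θ/2) ≈ 0.85106.
With a = amp(|10⟩) = (0.06976 - 0.3466i) and b = amp(|11⟩) = (-0.3466 - 0.06976i):
new amp(|10⟩) = (0.525069 - 0.85106i)·a = (-0.2583 - 0.2414i)
new amp(|11⟩) = (0.525069 + 0.85106i)·b = (-0.1226 - 0.3316i)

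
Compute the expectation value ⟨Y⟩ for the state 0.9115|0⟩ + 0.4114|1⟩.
0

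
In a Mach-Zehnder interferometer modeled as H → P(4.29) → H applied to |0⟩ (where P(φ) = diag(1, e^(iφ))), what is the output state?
(0.295 - 0.4561i)|0⟩ + (0.705 + 0.4561i)|1⟩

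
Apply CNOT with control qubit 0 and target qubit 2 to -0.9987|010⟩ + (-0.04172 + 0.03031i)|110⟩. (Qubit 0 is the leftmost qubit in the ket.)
-0.9987|010⟩ + (-0.04172 + 0.03031i)|111⟩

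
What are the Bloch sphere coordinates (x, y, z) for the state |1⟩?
(0, 0, -1)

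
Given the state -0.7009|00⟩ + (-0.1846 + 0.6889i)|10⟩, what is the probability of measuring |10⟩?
0.5087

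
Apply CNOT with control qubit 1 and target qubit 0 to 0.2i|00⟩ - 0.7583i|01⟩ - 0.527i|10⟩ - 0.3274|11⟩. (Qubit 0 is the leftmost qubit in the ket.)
0.2i|00⟩ - 0.3274|01⟩ - 0.527i|10⟩ - 0.7583i|11⟩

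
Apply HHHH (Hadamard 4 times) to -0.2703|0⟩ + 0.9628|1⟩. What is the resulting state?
-0.2703|0⟩ + 0.9628|1⟩

H² = I, so an even number of Hadamards cancels: H^4 = I and the state is unchanged.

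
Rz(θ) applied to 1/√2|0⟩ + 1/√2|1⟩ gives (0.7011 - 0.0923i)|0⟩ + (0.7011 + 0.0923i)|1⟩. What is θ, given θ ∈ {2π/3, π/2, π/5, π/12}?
π/12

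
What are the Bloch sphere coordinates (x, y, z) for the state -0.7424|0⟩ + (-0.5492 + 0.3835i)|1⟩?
(0.8155, -0.5694, 0.1025)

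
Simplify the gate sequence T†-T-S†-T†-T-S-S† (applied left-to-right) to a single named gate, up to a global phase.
S†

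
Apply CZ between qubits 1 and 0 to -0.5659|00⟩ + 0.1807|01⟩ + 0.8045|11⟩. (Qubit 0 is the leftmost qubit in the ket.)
-0.5659|00⟩ + 0.1807|01⟩ - 0.8045|11⟩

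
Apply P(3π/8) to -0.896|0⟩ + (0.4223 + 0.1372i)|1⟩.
-0.896|0⟩ + (0.03485 + 0.4427i)|1⟩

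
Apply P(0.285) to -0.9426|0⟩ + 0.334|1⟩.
-0.9426|0⟩ + (0.3205 + 0.09391i)|1⟩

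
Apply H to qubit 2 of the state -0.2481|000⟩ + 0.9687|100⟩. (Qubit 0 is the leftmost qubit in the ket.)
-0.1754|000⟩ - 0.1754|001⟩ + 0.685|100⟩ + 0.685|101⟩

H on qubit 2 mixes each pair of kets that differ only in qubit 2: amplitudes (a, b) of (|…0…⟩, |…1…⟩) become ((a + b)/√2, (a − b)/√2). Kets absent from the input have amplitude 0.
(|000⟩, |001⟩): (a, b) = (-0.2481, 0) → (-0.1754, -0.1754)
(|100⟩, |101⟩): (a, b) = (0.9687, 0) → (0.685, 0.685)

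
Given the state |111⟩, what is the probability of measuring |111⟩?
1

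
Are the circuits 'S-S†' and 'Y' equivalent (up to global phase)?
No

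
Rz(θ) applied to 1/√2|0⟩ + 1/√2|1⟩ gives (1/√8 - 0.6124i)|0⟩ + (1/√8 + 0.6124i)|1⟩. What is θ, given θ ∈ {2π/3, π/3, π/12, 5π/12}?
2π/3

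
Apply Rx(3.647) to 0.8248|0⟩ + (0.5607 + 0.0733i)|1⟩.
(-0.1352 - 0.5429i)|0⟩ + (-0.1402 - 0.8169i)|1⟩

Rx(3.647) = [[cos(θ/2), −i·sin(θ/2)], [−i·sin(θ/2), cos(θ/2)]]; θ = 3.647, cos(θ/2) ≈ -0.250023, sin(θ/2) ≈ 0.96824.
With a = amp(|0⟩) = 0.8248 and b = amp(|1⟩) = (0.5607 + 0.0733i):
new amp(|0⟩) = (-0.250023)·a + (-0.96824i)·b = (-0.1352 - 0.5429i)
new amp(|1⟩) = (-0.96824i)·a + (-0.250023)·b = (-0.1402 - 0.8169i)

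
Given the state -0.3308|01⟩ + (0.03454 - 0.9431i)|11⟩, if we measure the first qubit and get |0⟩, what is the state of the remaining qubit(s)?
-|1⟩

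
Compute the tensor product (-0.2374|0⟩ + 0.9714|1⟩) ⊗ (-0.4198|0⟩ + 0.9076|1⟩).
0.09966|00⟩ - 0.2155|01⟩ - 0.4078|10⟩ + 0.8816|11⟩

amp(|b₁b₂…⟩) = product of the factor amplitudes for bits b₁, b₂, …; only kets whose every factor amplitude is nonzero survive.
|00⟩: (-0.2374)(-0.4198) = 0.09966
|01⟩: (-0.2374)(0.9076) = -0.2155
|10⟩: (0.9714)(-0.4198) = -0.4078
|11⟩: (0.9714)(0.9076) = 0.8816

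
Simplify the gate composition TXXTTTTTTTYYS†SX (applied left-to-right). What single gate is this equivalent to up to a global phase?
X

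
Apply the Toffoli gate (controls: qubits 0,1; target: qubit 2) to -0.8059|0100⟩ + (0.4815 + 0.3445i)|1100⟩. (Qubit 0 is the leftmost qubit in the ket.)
-0.8059|0100⟩ + (0.4815 + 0.3445i)|1110⟩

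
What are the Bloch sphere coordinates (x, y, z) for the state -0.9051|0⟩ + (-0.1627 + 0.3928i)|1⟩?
(0.2945, -0.711, 0.6384)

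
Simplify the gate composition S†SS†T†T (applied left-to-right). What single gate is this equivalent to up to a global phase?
S†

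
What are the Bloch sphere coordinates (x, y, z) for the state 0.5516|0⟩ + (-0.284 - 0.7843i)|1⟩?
(-0.3133, -0.8652, -0.3915)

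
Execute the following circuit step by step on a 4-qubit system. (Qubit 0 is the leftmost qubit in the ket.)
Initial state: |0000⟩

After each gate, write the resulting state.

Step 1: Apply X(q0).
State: |1000⟩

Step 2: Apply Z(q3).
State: |1000⟩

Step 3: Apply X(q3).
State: |1001⟩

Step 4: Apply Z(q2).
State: |1001⟩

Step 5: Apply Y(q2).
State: i|1011⟩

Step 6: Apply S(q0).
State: -|1011⟩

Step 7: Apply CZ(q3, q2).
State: |1011⟩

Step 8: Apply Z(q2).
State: -|1011⟩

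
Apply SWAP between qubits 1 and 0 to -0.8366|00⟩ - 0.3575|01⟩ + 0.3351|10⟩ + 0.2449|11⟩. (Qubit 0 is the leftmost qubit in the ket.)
-0.8366|00⟩ + 0.3351|01⟩ - 0.3575|10⟩ + 0.2449|11⟩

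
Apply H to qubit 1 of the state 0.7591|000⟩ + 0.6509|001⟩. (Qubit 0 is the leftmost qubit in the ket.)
0.5368|000⟩ + 0.4603|001⟩ + 0.5368|010⟩ + 0.4603|011⟩

H on qubit 1 mixes each pair of kets that differ only in qubit 1: amplitudes (a, b) of (|…0…⟩, |…1…⟩) become ((a + b)/√2, (a − b)/√2). Kets absent from the input have amplitude 0.
(|000⟩, |010⟩): (a, b) = (0.7591, 0) → (0.5368, 0.5368)
(|001⟩, |011⟩): (a, b) = (0.6509, 0) → (0.4603, 0.4603)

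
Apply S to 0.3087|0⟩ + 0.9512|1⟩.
0.3087|0⟩ + 0.9512i|1⟩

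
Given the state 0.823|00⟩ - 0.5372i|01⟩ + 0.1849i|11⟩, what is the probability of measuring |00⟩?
0.6773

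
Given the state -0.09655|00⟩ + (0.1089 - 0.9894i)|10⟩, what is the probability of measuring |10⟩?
0.9908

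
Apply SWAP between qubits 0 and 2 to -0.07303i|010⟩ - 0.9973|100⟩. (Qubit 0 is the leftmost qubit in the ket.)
-0.9973|001⟩ - 0.07303i|010⟩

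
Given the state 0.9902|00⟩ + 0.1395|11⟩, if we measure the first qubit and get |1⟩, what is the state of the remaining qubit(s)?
|1⟩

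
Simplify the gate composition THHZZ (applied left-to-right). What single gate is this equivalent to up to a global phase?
T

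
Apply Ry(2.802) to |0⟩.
0.169|0⟩ + 0.9856|1⟩

Ry(2.802) = [[cos(θ/2), −sin(θ/2)], [sin(θ/2), cos(θ/2)]]; θ = 2.802, cos(θ/2) ≈ 0.168982, sin(θ/2) ≈ 0.985619.
With a = amp(|0⟩) = 1 and b = amp(|1⟩) = 0:
new amp(|0⟩) = (0.168982)·a + (-0.985619)·b = 0.169
new amp(|1⟩) = (0.985619)·a + (0.168982)·b = 0.9856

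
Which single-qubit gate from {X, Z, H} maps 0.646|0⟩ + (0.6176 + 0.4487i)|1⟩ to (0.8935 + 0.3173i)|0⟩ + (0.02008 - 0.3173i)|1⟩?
H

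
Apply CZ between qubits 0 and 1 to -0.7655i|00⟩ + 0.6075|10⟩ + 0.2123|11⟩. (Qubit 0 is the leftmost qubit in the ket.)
-0.7655i|00⟩ + 0.6075|10⟩ - 0.2123|11⟩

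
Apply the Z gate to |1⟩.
-|1⟩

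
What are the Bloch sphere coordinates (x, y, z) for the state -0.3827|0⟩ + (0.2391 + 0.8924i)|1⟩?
(-0.183, -0.683, -0.7071)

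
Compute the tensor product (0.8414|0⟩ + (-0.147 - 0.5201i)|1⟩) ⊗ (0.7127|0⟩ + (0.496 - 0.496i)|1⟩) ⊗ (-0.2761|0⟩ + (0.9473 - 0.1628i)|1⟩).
-0.1656|000⟩ + (0.5681 - 0.09763i)|001⟩ + (-0.1152 + 0.1152i)|010⟩ + (0.3274 - 0.4633i)|011⟩ + (0.02893 + 0.1023i)|100⟩ + (-0.1596 - 0.3341i)|101⟩ + (0.09136 + 0.05109i)|110⟩ + (-0.3436 - 0.1214i)|111⟩

amp(|b₁b₂…⟩) = product of the factor amplitudes for bits b₁, b₂, …; only kets whose every factor amplitude is nonzero survive.
|000⟩: (0.8414)(0.7127)(-0.2761) = -0.1656
|001⟩: (0.8414)(0.7127)(0.9473 - 0.1628i) = (0.5681 - 0.09763i)
|010⟩: (0.8414)(0.496 - 0.496i)(-0.2761) = (-0.1152 + 0.1152i)
|011⟩: (0.8414)(0.496 - 0.496i)(0.9473 - 0.1628i) = (0.3274 - 0.4633i)
|100⟩: (-0.147 - 0.5201i)(0.7127)(-0.2761) = (0.02893 + 0.1023i)
|101⟩: (-0.147 - 0.5201i)(0.7127)(0.9473 - 0.1628i) = (-0.1596 - 0.3341i)
|110⟩: (-0.147 - 0.5201i)(0.496 - 0.496i)(-0.2761) = (0.09136 + 0.05109i)
|111⟩: (-0.147 - 0.5201i)(0.496 - 0.496i)(0.9473 - 0.1628i) = (-0.3436 - 0.1214i)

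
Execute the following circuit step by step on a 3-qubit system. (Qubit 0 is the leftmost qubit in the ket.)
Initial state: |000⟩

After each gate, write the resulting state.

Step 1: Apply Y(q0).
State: i|100⟩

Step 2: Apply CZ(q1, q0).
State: i|100⟩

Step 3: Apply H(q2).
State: (1/√2)i|100⟩ + (1/√2)i|101⟩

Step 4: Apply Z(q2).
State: (1/√2)i|100⟩ - (1/√2)i|101⟩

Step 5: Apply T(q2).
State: (1/√2)i|100⟩ + (1/2 - (1/2)i)|101⟩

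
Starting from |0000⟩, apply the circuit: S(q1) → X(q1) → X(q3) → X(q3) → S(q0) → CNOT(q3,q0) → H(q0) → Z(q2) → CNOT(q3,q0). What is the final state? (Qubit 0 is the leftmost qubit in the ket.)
1/√2|0100⟩ + 1/√2|1100⟩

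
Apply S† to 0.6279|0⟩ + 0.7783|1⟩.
0.6279|0⟩ - 0.7783i|1⟩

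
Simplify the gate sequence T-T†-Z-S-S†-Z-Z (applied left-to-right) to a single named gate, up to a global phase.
Z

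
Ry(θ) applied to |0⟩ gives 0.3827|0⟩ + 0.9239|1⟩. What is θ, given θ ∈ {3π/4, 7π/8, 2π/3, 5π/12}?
3π/4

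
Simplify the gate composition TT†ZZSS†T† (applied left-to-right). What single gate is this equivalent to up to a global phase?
T†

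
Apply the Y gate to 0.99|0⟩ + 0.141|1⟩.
-0.141i|0⟩ + 0.99i|1⟩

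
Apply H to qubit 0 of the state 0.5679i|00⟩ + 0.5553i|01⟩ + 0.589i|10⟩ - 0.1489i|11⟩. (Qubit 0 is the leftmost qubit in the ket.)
0.8181i|00⟩ + 0.2874i|01⟩ - 0.01492i|10⟩ + 0.4979i|11⟩

H on qubit 0 mixes each pair of kets that differ only in qubit 0: amplitudes (a, b) of (|…0…⟩, |…1…⟩) become ((a + b)/√2, (a − b)/√2). Kets absent from the input have amplitude 0.
(|00⟩, |10⟩): (a, b) = (0.5679i, 0.589i) → (0.8181i, -0.01492i)
(|01⟩, |11⟩): (a, b) = (0.5553i, -0.1489i) → (0.2874i, 0.4979i)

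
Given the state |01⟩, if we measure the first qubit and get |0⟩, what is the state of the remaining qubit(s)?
|1⟩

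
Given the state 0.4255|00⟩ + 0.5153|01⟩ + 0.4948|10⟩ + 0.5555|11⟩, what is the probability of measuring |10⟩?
0.2448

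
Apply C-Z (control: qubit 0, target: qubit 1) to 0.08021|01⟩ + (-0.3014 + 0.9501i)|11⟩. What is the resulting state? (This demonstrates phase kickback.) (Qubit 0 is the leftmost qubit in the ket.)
0.08021|01⟩ + (0.3014 - 0.9501i)|11⟩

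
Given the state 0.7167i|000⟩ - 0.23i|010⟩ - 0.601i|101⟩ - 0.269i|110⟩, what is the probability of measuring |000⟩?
0.5137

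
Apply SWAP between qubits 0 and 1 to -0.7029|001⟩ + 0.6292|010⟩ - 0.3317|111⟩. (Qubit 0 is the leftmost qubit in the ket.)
-0.7029|001⟩ + 0.6292|100⟩ - 0.3317|111⟩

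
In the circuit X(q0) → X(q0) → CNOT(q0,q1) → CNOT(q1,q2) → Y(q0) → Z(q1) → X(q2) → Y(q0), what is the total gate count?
8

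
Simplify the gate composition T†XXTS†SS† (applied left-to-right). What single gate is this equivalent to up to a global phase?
S†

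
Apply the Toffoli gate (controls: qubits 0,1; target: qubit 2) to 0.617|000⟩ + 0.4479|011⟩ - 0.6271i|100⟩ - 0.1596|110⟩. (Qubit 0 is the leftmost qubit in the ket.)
0.617|000⟩ + 0.4479|011⟩ - 0.6271i|100⟩ - 0.1596|111⟩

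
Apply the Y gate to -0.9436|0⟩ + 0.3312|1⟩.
-0.3312i|0⟩ - 0.9436i|1⟩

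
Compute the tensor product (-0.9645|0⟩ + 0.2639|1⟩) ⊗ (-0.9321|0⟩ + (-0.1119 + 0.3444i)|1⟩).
0.899|00⟩ + (0.1079 - 0.3322i)|01⟩ - 0.246|10⟩ + (-0.02953 + 0.09089i)|11⟩

amp(|b₁b₂…⟩) = product of the factor amplitudes for bits b₁, b₂, …; only kets whose every factor amplitude is nonzero survive.
|00⟩: (-0.9645)(-0.9321) = 0.899
|01⟩: (-0.9645)(-0.1119 + 0.3444i) = (0.1079 - 0.3322i)
|10⟩: (0.2639)(-0.9321) = -0.246
|11⟩: (0.2639)(-0.1119 + 0.3444i) = (-0.02953 + 0.09089i)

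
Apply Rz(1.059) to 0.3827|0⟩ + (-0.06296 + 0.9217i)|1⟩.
(0.3303 - 0.1933i)|0⟩ + (-0.5199 + 0.7637i)|1⟩

Rz(1.059) = [[e^(−iθ/2), 0], [0, e^(iθ/2)]] with e^(±iθ/2) = cos(θ/2) ± i·sin(θ/2); θ = 1.059, cos(θ/2) ≈ 0.86306, sin(θ/2) ≈ 0.505102.
With a = amp(|0⟩) = 0.3827 and b = amp(|1⟩) = (-0.06296 + 0.9217i):
new amp(|0⟩) = (0.86306 - 0.505102i)·a = (0.3303 - 0.1933i)
new amp(|1⟩) = (0.86306 + 0.505102i)·b = (-0.5199 + 0.7637i)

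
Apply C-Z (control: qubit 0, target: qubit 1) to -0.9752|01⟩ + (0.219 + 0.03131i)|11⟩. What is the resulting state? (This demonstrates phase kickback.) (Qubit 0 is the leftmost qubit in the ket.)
-0.9752|01⟩ + (-0.219 - 0.03131i)|11⟩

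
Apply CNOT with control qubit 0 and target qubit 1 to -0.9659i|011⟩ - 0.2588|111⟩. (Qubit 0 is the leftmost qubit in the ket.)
-0.9659i|011⟩ - 0.2588|101⟩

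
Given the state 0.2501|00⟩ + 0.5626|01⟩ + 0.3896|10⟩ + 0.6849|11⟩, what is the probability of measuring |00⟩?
0.06255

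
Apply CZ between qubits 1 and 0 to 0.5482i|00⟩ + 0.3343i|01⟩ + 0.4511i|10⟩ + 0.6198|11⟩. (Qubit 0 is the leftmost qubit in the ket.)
0.5482i|00⟩ + 0.3343i|01⟩ + 0.4511i|10⟩ - 0.6198|11⟩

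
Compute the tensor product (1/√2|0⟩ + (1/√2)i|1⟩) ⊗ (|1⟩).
1/√2|01⟩ + (1/√2)i|11⟩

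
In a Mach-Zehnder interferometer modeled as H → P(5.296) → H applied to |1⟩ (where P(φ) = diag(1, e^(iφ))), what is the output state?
(0.2245 + 0.4172i)|0⟩ + (0.7755 - 0.4172i)|1⟩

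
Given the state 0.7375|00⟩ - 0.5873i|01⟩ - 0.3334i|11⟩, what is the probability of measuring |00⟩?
0.5439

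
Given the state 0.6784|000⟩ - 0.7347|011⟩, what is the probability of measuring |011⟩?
0.5398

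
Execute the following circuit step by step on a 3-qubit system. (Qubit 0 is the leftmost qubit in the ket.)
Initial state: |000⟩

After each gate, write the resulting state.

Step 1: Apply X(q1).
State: |010⟩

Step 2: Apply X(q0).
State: |110⟩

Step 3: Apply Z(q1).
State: -|110⟩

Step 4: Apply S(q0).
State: -i|110⟩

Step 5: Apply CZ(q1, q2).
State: -i|110⟩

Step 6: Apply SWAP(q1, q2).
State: -i|101⟩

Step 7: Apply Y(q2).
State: -|100⟩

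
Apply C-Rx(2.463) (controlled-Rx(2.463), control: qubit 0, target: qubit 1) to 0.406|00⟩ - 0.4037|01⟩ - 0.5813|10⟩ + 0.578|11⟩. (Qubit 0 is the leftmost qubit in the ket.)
0.406|00⟩ - 0.4037|01⟩ + (-0.1935 - 0.545i)|10⟩ + (0.1924 + 0.5482i)|11⟩

C-Rx(2.463) leaves the control-|0⟩ kets |00⟩, |01⟩ unchanged and applies Rx(2.463) to qubit 1 on the control-|1⟩ pair (|10⟩, |11⟩).
Rx(2.463) = [[cos(θ/2), −i·sin(θ/2)], [−i·sin(θ/2), cos(θ/2)]]; θ = 2.463, cos(θ/2) ≈ 0.332824, sin(θ/2) ≈ 0.942989.
With a = amp(|10⟩) = -0.5813 and b = amp(|11⟩) = 0.578:
new amp(|10⟩) = (0.332824)·a + (-0.942989i)·b = (-0.1935 - 0.545i)
new amp(|11⟩) = (-0.942989i)·a + (0.332824)·b = (0.1924 + 0.5482i)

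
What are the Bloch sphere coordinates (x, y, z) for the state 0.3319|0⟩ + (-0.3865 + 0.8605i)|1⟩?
(-0.2566, 0.5712, -0.7797)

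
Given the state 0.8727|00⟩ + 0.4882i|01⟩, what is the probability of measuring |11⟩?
0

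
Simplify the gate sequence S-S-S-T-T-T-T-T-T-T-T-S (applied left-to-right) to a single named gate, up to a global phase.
I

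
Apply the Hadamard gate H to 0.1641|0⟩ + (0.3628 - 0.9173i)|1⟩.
(0.3726 - 0.6486i)|0⟩ + (-0.1405 + 0.6486i)|1⟩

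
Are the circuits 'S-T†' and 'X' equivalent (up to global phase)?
No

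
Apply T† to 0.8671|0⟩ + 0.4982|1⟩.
0.8671|0⟩ + (0.3523 - 0.3523i)|1⟩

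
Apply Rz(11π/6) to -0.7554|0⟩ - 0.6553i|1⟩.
(0.7297 + 0.1955i)|0⟩ + (0.1696 + 0.633i)|1⟩

Rz(11π/6) = [[e^(−iθ/2), 0], [0, e^(iθ/2)]] with e^(±iθ/2) = cos(θ/2) ± i·sin(θ/2); θ = 11π/6, cos(θ/2) ≈ -0.965926, sin(θ/2) ≈ 0.258819.
With a = amp(|0⟩) = -0.7554 and b = amp(|1⟩) = -0.6553i:
new amp(|0⟩) = (-0.965926 - 0.258819i)·a = (0.7297 + 0.1955i)
new amp(|1⟩) = (-0.965926 + 0.258819i)·b = (0.1696 + 0.633i)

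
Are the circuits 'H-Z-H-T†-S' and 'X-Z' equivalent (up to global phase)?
No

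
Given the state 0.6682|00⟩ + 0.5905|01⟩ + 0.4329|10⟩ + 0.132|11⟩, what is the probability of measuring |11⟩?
0.01742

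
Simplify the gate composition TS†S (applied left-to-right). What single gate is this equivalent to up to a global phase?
T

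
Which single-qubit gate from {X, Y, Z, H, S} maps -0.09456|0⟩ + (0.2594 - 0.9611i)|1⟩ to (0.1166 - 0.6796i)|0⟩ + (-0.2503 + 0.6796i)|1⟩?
H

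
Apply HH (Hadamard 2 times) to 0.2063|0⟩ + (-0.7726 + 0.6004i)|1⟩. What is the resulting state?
0.2063|0⟩ + (-0.7726 + 0.6004i)|1⟩

H² = I, so an even number of Hadamards cancels: H^2 = I and the state is unchanged.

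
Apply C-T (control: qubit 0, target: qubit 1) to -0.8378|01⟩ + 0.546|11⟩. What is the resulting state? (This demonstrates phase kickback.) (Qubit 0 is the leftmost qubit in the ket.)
-0.8378|01⟩ + (0.3861 + 0.3861i)|11⟩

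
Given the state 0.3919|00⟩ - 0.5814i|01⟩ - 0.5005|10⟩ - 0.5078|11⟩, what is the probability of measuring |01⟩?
0.338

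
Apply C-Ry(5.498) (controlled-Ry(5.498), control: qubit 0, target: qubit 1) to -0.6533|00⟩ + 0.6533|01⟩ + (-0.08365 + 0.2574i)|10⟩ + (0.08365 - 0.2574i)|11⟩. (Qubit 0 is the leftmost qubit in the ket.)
-0.6533|00⟩ + 0.6533|01⟩ + (0.04528 - 0.1393i)|10⟩ + (-0.1093 + 0.3363i)|11⟩

C-Ry(5.498) leaves the control-|0⟩ kets |00⟩, |01⟩ unchanged and applies Ry(5.498) to qubit 1 on the control-|1⟩ pair (|10⟩, |11⟩).
Ry(5.498) = [[cos(θ/2), −sin(θ/2)], [sin(θ/2), cos(θ/2)]]; θ = 5.498, cos(θ/2) ≈ -0.92392, sin(θ/2) ≈ 0.382585.
With a = amp(|10⟩) = (-0.08365 + 0.2574i) and b = amp(|11⟩) = (0.08365 - 0.2574i):
new amp(|10⟩) = (-0.92392)·a + (-0.382585)·b = (0.04528 - 0.1393i)
new amp(|11⟩) = (0.382585)·a + (-0.92392)·b = (-0.1093 + 0.3363i)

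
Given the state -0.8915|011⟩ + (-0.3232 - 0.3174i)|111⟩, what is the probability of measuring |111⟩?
0.2052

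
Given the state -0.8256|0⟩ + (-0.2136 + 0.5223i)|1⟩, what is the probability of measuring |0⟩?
0.6816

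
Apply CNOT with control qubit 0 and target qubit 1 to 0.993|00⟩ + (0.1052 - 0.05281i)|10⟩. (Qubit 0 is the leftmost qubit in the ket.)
0.993|00⟩ + (0.1052 - 0.05281i)|11⟩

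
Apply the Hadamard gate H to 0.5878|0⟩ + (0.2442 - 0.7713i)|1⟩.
(0.5883 - 0.5454i)|0⟩ + (0.243 + 0.5454i)|1⟩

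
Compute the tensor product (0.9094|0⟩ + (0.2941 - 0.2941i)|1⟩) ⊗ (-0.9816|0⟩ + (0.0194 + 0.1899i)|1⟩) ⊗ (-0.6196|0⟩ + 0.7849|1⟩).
0.5531|000⟩ - 0.7007|001⟩ + (-0.01093 - 0.107i)|010⟩ + (0.01385 + 0.1355i)|011⟩ + (0.1789 - 0.1789i)|100⟩ + (-0.2266 + 0.2266i)|101⟩ + (-0.03814 - 0.03107i)|110⟩ + (0.04831 + 0.03936i)|111⟩

amp(|b₁b₂…⟩) = product of the factor amplitudes for bits b₁, b₂, …; only kets whose every factor amplitude is nonzero survive.
|000⟩: (0.9094)(-0.9816)(-0.6196) = 0.5531
|001⟩: (0.9094)(-0.9816)(0.7849) = -0.7007
|010⟩: (0.9094)(0.0194 + 0.1899i)(-0.6196) = (-0.01093 - 0.107i)
|011⟩: (0.9094)(0.0194 + 0.1899i)(0.7849) = (0.01385 + 0.1355i)
|100⟩: (0.2941 - 0.2941i)(-0.9816)(-0.6196) = (0.1789 - 0.1789i)
|101⟩: (0.2941 - 0.2941i)(-0.9816)(0.7849) = (-0.2266 + 0.2266i)
|110⟩: (0.2941 - 0.2941i)(0.0194 + 0.1899i)(-0.6196) = (-0.03814 - 0.03107i)
|111⟩: (0.2941 - 0.2941i)(0.0194 + 0.1899i)(0.7849) = (0.04831 + 0.03936i)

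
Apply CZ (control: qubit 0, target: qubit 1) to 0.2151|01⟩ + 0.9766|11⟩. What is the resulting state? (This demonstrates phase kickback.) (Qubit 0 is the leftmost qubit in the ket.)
0.2151|01⟩ - 0.9766|11⟩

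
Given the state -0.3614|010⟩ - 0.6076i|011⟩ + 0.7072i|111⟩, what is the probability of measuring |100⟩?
0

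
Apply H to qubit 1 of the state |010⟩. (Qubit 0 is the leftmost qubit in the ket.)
1/√2|000⟩ - 1/√2|010⟩

H on qubit 1 mixes each pair of kets that differ only in qubit 1: amplitudes (a, b) of (|…0…⟩, |…1…⟩) become ((a + b)/√2, (a − b)/√2). Kets absent from the input have amplitude 0.
(|000⟩, |010⟩): (a, b) = (0, 1) → (1/√2, -1/√2)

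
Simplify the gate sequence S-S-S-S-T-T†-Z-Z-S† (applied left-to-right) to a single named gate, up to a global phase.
S†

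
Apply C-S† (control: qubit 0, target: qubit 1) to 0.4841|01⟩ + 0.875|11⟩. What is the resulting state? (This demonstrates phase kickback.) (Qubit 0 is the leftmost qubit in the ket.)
0.4841|01⟩ - 0.875i|11⟩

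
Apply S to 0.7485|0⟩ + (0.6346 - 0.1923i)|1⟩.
0.7485|0⟩ + (0.1923 + 0.6346i)|1⟩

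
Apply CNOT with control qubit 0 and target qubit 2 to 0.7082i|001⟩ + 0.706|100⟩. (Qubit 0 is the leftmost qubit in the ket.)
0.7082i|001⟩ + 0.706|101⟩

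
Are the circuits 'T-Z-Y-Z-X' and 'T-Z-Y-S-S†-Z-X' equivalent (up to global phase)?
Yes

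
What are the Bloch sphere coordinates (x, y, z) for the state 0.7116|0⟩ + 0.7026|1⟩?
(0.9999, 0, 0.01273)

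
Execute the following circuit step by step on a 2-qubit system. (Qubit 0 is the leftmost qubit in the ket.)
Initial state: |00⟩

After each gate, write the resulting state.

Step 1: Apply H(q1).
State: 1/√2|00⟩ + 1/√2|01⟩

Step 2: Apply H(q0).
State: 1/2|00⟩ + 1/2|01⟩ + 1/2|10⟩ + 1/2|11⟩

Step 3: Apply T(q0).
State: 1/2|00⟩ + 1/2|01⟩ + (1/√8 + (1/√8)i)|10⟩ + (1/√8 + (1/√8)i)|11⟩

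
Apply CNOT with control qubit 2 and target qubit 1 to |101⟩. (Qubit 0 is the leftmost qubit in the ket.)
|111⟩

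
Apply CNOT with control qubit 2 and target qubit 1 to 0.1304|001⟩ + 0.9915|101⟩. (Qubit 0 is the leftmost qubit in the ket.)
0.1304|011⟩ + 0.9915|111⟩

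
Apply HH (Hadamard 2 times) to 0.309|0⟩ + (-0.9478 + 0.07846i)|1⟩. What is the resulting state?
0.309|0⟩ + (-0.9478 + 0.07846i)|1⟩

H² = I, so an even number of Hadamards cancels: H^2 = I and the state is unchanged.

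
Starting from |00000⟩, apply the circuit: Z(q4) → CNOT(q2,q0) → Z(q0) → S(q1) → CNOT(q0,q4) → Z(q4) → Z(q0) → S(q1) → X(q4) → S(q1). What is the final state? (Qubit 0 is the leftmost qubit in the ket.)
|00001⟩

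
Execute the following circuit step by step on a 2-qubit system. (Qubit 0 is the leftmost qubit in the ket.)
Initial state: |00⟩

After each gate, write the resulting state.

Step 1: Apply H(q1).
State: 1/√2|00⟩ + 1/√2|01⟩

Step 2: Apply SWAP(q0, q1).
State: 1/√2|00⟩ + 1/√2|10⟩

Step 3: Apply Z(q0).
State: 1/√2|00⟩ - 1/√2|10⟩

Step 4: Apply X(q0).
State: -1/√2|00⟩ + 1/√2|10⟩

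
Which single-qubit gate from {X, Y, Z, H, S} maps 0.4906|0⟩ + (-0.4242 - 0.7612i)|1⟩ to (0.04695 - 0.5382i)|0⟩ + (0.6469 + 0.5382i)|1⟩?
H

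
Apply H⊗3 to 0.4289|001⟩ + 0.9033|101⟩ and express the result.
0.471|000⟩ - 0.471|001⟩ + 0.471|010⟩ - 0.471|011⟩ - 0.1677|100⟩ + 0.1677|101⟩ - 0.1677|110⟩ + 0.1677|111⟩

H⊗3 gives amp(|y⟩) = (1/2√2) Σ_x (−1)^(x·y) amp(|x⟩), where x·y is the number of positions in which both x and y have a 1.
|000⟩: (0.4289 + 0.9033)/(2√2) = 0.471
|001⟩: (-0.4289 - 0.9033)/(2√2) = -0.471
|010⟩: (0.4289 + 0.9033)/(2√2) = 0.471
|011⟩: (-0.4289 - 0.9033)/(2√2) = -0.471
|100⟩: (0.4289 - 0.9033)/(2√2) = -0.1677
|101⟩: (-0.4289 + 0.9033)/(2√2) = 0.1677
|110⟩: (0.4289 - 0.9033)/(2√2) = -0.1677
|111⟩: (-0.4289 + 0.9033)/(2√2) = 0.1677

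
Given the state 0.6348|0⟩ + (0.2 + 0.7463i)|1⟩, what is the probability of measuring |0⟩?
0.403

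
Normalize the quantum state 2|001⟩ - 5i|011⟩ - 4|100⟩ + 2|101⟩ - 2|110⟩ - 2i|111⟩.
0.2649|001⟩ - 0.6623i|011⟩ - 0.5298|100⟩ + 0.2649|101⟩ - 0.2649|110⟩ - 0.2649i|111⟩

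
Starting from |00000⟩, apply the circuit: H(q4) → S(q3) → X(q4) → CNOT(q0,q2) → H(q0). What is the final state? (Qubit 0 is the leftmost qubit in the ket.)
1/2|00000⟩ + 1/2|00001⟩ + 1/2|10000⟩ + 1/2|10001⟩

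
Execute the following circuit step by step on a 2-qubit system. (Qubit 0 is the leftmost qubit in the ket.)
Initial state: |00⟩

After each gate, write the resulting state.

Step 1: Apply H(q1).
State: 1/√2|00⟩ + 1/√2|01⟩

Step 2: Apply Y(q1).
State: -(1/√2)i|00⟩ + (1/√2)i|01⟩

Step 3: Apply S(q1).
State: -(1/√2)i|00⟩ - 1/√2|01⟩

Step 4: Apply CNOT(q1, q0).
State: -(1/√2)i|00⟩ - 1/√2|11⟩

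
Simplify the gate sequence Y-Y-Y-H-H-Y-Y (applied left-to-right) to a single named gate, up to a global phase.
Y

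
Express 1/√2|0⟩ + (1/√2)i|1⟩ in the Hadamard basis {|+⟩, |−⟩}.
(1/2 + (1/2)i)|+⟩ + (1/2 - (1/2)i)|−⟩

With |ψ⟩ = α|0⟩ + β|1⟩, the Hadamard-basis coefficients are ⟨+|ψ⟩ = (α + β)/√2 and ⟨−|ψ⟩ = (α − β)/√2.
Here α = 1/√2, β = (1/√2)i: (α + β)/√2 = (1/2 + (1/2)i), (α − β)/√2 = (1/2 - (1/2)i).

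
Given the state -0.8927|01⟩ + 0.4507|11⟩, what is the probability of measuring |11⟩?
0.2031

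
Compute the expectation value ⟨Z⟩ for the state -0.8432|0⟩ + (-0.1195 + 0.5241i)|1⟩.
0.422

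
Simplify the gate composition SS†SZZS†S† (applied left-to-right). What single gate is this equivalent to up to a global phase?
S†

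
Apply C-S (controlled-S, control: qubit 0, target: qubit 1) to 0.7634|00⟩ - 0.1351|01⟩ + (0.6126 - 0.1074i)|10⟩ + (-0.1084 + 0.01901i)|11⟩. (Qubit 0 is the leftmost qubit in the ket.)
0.7634|00⟩ - 0.1351|01⟩ + (0.6126 - 0.1074i)|10⟩ + (-0.01901 - 0.1084i)|11⟩

C-S leaves the control-|0⟩ kets |00⟩, |01⟩ unchanged and applies S to qubit 1 on the control-|1⟩ pair (|10⟩, |11⟩).
S = [[1, 0], [0, i]].
With a = amp(|10⟩) = (0.6126 - 0.1074i) and b = amp(|11⟩) = (-0.1084 + 0.01901i):
new amp(|10⟩) = (1)·a = (0.6126 - 0.1074i)
new amp(|11⟩) = (i)·b = (-0.01901 - 0.1084i)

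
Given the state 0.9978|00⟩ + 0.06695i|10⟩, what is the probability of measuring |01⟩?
0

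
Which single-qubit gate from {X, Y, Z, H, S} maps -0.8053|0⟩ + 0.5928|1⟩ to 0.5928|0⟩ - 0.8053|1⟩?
X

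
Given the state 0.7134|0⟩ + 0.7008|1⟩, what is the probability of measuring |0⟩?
0.5089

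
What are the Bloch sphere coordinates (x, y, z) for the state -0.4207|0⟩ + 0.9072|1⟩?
(-0.7633, 0, -0.646)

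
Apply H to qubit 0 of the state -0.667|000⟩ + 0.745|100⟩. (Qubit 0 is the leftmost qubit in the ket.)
0.05515|000⟩ - 0.9984|100⟩

H on qubit 0 mixes each pair of kets that differ only in qubit 0: amplitudes (a, b) of (|…0…⟩, |…1…⟩) become ((a + b)/√2, (a − b)/√2). Kets absent from the input have amplitude 0.
(|000⟩, |100⟩): (a, b) = (-0.667, 0.745) → (0.05515, -0.9984)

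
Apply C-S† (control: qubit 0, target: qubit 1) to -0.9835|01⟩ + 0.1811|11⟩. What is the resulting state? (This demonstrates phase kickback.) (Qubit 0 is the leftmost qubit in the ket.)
-0.9835|01⟩ - 0.1811i|11⟩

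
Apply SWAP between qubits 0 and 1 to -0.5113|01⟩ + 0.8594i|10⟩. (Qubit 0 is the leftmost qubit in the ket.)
0.8594i|01⟩ - 0.5113|10⟩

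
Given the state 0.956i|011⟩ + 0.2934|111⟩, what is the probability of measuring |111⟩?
0.08608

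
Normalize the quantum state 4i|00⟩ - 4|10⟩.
(1/√2)i|00⟩ - 1/√2|10⟩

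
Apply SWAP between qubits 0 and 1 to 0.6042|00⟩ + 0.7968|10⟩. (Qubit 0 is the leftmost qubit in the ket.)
0.6042|00⟩ + 0.7968|01⟩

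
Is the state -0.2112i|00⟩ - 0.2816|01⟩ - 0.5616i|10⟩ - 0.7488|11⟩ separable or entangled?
Separable

Writing the state as a|00⟩ + b|01⟩ + c|10⟩ + d|11⟩, it is a product state iff ad − bc = 0.
Here (a, b, c, d) = (-0.2112i, -0.2816, -0.5616i, -0.7488): ad − bc = (-0.2112i)(-0.7488) − (-0.2816)(-0.5616i) = 0, so the state is separable.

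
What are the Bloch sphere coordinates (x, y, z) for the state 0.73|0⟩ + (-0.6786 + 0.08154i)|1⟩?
(-0.9908, 0.119, 0.06575)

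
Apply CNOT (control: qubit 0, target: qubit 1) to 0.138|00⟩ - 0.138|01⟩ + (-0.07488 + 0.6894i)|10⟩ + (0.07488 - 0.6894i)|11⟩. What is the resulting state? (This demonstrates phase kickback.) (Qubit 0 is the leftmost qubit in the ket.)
0.138|00⟩ - 0.138|01⟩ + (0.07488 - 0.6894i)|10⟩ + (-0.07488 + 0.6894i)|11⟩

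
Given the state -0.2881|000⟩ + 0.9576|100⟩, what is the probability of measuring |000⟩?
0.083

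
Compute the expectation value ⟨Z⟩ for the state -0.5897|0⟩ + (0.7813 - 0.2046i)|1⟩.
-0.3045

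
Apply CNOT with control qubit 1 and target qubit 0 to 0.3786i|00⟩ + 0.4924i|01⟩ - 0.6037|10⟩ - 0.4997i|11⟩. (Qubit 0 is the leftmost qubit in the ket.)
0.3786i|00⟩ - 0.4997i|01⟩ - 0.6037|10⟩ + 0.4924i|11⟩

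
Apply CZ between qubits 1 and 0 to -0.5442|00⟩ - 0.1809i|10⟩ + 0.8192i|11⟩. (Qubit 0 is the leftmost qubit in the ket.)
-0.5442|00⟩ - 0.1809i|10⟩ - 0.8192i|11⟩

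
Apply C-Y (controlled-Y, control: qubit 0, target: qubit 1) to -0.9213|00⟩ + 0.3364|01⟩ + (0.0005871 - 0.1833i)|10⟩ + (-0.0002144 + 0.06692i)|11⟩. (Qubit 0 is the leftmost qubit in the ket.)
-0.9213|00⟩ + 0.3364|01⟩ + (0.06692 + 0.0002144i)|10⟩ + (0.1833 + 0.0005871i)|11⟩

C-Y leaves the control-|0⟩ kets |00⟩, |01⟩ unchanged and applies Y to qubit 1 on the control-|1⟩ pair (|10⟩, |11⟩).
Y = [[0, -i], [i, 0]].
With a = amp(|10⟩) = (0.0005871 - 0.1833i) and b = amp(|11⟩) = (-0.0002144 + 0.06692i):
new amp(|10⟩) = (-i)·b = (0.06692 + 0.0002144i)
new amp(|11⟩) = (i)·a = (0.1833 + 0.0005871i)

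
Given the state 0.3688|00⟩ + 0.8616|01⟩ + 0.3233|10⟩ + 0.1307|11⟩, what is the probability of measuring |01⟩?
0.7424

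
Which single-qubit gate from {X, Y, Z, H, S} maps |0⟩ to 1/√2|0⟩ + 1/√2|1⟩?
H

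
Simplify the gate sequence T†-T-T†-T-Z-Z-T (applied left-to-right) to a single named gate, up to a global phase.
T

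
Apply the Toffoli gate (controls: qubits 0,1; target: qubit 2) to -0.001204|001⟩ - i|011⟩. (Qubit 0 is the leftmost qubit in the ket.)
-0.001204|001⟩ - i|011⟩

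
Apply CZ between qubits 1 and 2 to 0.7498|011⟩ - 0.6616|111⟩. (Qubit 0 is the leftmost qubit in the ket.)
-0.7498|011⟩ + 0.6616|111⟩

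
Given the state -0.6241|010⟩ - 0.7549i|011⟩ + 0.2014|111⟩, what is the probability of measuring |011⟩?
0.5699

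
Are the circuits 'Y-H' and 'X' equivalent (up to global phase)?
No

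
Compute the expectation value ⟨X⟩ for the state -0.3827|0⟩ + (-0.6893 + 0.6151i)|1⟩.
0.5276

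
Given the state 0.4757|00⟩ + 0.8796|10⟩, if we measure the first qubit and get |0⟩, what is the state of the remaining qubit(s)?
|0⟩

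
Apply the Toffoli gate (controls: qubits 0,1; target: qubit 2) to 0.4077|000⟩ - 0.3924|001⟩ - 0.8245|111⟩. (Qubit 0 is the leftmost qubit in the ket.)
0.4077|000⟩ - 0.3924|001⟩ - 0.8245|110⟩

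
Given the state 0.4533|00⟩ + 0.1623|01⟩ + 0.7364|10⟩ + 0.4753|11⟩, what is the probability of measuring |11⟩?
0.2259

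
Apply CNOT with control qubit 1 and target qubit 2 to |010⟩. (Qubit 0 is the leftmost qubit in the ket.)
|011⟩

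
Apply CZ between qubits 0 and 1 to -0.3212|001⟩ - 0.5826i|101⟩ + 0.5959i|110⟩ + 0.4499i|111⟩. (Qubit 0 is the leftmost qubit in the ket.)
-0.3212|001⟩ - 0.5826i|101⟩ - 0.5959i|110⟩ - 0.4499i|111⟩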